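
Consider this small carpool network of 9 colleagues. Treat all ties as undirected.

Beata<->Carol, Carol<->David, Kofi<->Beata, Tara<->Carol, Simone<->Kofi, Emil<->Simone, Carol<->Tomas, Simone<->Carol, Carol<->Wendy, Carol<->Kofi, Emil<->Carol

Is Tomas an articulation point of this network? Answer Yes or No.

No

Even without Tomas, every remaining node can still reach every other (the residual graph is connected), so Tomas is not a cut vertex.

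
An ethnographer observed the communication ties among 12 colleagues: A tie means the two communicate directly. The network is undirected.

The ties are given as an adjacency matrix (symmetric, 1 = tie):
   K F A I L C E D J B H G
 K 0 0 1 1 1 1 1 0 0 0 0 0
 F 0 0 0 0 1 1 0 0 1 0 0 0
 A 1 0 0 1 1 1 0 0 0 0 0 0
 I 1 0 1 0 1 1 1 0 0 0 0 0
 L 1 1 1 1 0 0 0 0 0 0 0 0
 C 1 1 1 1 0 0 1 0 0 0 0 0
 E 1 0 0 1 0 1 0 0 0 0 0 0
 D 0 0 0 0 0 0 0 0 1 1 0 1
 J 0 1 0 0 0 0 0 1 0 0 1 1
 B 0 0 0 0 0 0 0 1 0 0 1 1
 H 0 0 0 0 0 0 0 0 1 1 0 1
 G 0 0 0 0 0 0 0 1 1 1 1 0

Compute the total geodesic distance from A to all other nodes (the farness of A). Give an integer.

28

Distances from A: B:5, C:1, D:4, E:2, F:2, G:4, H:4, I:1, J:3, K:1, L:1.
Sum = 5 + 1 + 4 + 2 + 2 + 4 + 4 + 1 + 3 + 1 + 1 = 28.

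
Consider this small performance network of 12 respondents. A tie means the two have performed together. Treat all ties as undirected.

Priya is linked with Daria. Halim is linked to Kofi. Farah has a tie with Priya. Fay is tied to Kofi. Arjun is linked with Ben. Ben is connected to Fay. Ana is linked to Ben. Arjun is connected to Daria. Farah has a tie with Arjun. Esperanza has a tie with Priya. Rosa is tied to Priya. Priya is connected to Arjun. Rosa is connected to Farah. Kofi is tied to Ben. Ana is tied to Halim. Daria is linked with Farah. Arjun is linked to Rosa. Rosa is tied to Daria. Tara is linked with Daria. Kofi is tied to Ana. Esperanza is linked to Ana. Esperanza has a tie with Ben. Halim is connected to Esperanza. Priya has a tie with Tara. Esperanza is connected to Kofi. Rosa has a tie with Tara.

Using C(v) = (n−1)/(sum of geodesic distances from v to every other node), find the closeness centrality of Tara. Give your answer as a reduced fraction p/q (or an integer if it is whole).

Distances from Tara: Ana:3, Arjun:2, Ben:3, Daria:1, Esperanza:2, Farah:2, Fay:4, Halim:3, Kofi:3, Priya:1, Rosa:1. Sum = 25.
n = 12, so closeness = 11/25.

11/25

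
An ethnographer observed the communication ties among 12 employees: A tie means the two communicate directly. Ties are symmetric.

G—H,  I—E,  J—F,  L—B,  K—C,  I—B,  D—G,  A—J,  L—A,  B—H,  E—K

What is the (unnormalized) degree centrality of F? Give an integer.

1

F is directly tied to J. That is 1 neighbor, so the degree of F is 1.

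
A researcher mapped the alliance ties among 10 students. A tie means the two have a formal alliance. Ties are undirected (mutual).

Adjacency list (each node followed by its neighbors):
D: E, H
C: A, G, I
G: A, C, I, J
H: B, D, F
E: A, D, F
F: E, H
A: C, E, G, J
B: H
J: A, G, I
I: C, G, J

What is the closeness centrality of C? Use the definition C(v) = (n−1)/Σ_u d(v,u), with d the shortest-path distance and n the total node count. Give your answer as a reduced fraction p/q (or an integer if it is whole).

Distances from C: A:1, B:5, D:3, E:2, F:3, G:1, H:4, I:1, J:2. Sum = 22.
n = 10, so closeness = 9/22.

9/22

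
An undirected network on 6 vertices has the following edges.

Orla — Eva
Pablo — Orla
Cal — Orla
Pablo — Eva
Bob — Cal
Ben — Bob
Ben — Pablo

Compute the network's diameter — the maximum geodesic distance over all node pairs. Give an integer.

Eccentricity of each node (its greatest distance to any other): Ben:2, Bob:3, Cal:2, Eva:3, Orla:2, Pablo:2.
The maximum eccentricity is 3, realized for instance by the pair Eva–Bob via Eva – Pablo – Ben – Bob. So the diameter is 3.

3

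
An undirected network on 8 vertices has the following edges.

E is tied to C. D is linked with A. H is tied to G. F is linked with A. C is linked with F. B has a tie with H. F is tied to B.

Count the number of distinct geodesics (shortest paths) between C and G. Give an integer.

1

The shortest distance is 4, and the only length-4 path is C–F–B–H–G. So there is exactly 1 shortest path.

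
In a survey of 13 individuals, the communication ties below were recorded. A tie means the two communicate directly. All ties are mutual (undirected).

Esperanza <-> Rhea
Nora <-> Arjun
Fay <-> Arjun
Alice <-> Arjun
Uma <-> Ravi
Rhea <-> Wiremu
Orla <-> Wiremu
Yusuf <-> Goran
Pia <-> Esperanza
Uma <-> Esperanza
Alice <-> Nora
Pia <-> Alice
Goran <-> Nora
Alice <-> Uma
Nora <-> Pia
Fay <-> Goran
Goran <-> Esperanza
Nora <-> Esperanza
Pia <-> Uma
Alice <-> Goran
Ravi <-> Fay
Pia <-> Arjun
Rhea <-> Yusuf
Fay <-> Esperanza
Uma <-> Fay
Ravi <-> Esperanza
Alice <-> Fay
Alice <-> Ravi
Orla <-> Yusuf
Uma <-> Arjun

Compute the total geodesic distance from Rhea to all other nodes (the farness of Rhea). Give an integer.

23

Distances from Rhea: Alice:3, Arjun:3, Esperanza:1, Fay:2, Goran:2, Nora:2, Orla:2, Pia:2, Ravi:2, Uma:2, Wiremu:1, Yusuf:1.
Sum = 3 + 3 + 1 + 2 + 2 + 2 + 2 + 2 + 2 + 2 + 1 + 1 = 23.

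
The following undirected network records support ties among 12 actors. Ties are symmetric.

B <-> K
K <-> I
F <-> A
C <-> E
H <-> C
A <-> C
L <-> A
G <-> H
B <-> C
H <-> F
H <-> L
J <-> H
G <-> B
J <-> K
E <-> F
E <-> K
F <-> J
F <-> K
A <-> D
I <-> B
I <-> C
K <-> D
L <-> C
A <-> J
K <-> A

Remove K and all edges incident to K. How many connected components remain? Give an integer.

1

K's neighbors (A, B, D, E, F, I, and J) remain reachable from one another through other ties, so the rest of the network stays in one piece.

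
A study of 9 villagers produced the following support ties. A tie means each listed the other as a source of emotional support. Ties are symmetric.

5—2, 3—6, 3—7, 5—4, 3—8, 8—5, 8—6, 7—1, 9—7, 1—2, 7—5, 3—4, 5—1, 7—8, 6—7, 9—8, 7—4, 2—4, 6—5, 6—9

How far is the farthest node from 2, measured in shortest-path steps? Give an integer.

Distances from 2: 1:1, 3:2, 4:1, 5:1, 6:2, 7:2, 8:2, 9:3.
The largest is 3 (to 9), so the eccentricity of 2 is 3.

3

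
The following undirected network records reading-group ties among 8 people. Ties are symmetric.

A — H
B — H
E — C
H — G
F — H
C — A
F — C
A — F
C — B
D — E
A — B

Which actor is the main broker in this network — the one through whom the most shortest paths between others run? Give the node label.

Unnormalized betweenness of each node: A:7/3, B:2, C:31/3, D:0, E:6, F:2, G:0, H:19/3.
C has the largest value, 31/3, making it the main broker — the node through which the most shortest paths run.

C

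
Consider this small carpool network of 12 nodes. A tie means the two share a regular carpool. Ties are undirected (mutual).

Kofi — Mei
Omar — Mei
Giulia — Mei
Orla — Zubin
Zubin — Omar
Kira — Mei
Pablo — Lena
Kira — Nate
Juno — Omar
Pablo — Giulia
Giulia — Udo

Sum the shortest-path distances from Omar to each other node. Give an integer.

Distances from Omar: Giulia:2, Juno:1, Kira:2, Kofi:2, Lena:4, Mei:1, Nate:3, Orla:2, Pablo:3, Udo:3, Zubin:1.
Sum = 2 + 1 + 2 + 2 + 4 + 1 + 3 + 2 + 3 + 3 + 1 = 24.

24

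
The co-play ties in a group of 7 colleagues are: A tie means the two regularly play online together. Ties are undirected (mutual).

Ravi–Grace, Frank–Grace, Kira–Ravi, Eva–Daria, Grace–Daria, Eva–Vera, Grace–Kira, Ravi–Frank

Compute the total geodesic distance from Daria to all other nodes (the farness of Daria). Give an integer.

Distances from Daria: Eva:1, Frank:2, Grace:1, Kira:2, Ravi:2, Vera:2.
Sum = 1 + 2 + 1 + 2 + 2 + 2 = 10.

10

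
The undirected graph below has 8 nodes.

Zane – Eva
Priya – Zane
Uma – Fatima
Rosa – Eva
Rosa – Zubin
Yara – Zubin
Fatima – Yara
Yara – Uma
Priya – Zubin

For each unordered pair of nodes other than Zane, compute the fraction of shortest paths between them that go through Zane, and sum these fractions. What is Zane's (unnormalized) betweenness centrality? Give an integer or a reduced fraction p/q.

Pairs whose geodesics pass through Zane — Eva–Priya: 1.
All other pairs contribute 0.
Summing the contributions gives betweenness(Zane) = 1.

1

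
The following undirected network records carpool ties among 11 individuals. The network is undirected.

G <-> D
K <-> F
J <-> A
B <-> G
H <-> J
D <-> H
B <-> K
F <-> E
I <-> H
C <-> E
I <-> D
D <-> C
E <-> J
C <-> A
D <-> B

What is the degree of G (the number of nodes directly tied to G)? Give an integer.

G is directly tied to B and D. That is 2 neighbors, so the degree of G is 2.

2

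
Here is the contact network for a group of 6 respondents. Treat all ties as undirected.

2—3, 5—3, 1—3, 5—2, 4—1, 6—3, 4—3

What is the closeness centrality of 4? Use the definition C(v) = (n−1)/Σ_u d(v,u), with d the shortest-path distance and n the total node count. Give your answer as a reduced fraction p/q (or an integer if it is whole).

Distances from 4: 1:1, 2:2, 3:1, 5:2, 6:2. Sum = 8.
n = 6, so closeness = 5/8.

5/8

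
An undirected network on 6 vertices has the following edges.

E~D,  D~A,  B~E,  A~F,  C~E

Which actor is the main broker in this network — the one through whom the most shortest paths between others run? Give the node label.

Unnormalized betweenness of each node: A:4, B:0, C:0, D:6, E:7, F:0.
E has the largest value, 7, making it the main broker — the node through which the most shortest paths run.

E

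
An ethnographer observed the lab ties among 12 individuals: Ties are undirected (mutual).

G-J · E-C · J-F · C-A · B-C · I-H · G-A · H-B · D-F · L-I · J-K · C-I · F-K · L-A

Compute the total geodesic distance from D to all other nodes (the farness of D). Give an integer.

Distances from D: A:4, B:6, C:5, E:6, F:1, G:3, H:7, I:6, J:2, K:2, L:5.
Sum = 4 + 6 + 5 + 6 + 1 + 3 + 7 + 6 + 2 + 2 + 5 = 47.

47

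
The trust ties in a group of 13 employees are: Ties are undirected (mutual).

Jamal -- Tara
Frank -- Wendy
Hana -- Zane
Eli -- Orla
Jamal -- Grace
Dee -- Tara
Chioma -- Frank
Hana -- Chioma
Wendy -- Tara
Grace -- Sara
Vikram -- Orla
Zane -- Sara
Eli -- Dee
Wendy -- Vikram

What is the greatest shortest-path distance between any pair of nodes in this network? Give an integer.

Eccentricity of each node (its greatest distance to any other): Chioma:5, Dee:5, Eli:6, Frank:4, Grace:5, Hana:6, Jamal:4, Orla:6, Sara:6, Tara:4, Vikram:5, Wendy:4, Zane:6.
The maximum eccentricity is 6, realized for instance by the pair Sara–Orla via Sara – Grace – Jamal – Tara – Wendy – Vikram – Orla. So the diameter is 6.

6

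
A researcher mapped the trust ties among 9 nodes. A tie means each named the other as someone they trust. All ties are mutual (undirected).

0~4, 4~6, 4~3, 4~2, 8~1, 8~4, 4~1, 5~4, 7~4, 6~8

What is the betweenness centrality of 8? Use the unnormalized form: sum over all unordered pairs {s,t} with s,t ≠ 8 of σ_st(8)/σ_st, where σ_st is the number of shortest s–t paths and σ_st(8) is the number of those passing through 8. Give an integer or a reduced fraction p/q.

1/2

Pairs whose geodesics pass through 8 — 1–6: 1/2.
All other pairs contribute 0.
Summing the contributions gives betweenness(8) = 1/2.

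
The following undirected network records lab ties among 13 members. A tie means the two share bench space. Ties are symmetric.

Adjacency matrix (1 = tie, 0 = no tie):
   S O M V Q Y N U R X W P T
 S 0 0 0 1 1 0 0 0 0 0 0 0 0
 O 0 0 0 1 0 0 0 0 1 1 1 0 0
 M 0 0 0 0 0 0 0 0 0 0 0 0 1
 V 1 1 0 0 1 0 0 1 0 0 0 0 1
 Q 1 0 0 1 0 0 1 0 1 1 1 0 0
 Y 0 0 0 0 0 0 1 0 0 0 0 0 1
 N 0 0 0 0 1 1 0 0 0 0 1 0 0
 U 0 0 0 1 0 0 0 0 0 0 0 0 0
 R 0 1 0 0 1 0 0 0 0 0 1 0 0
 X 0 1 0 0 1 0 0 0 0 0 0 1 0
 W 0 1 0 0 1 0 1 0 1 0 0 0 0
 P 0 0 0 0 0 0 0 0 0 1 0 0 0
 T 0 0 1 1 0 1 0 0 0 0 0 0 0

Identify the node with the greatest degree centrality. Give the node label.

Degrees — M:1, N:3, O:4, P:1, Q:6, R:3, S:2, T:3, U:1, V:5, W:4, X:3, Y:2.
The maximum is 6, attained only by Q.

Q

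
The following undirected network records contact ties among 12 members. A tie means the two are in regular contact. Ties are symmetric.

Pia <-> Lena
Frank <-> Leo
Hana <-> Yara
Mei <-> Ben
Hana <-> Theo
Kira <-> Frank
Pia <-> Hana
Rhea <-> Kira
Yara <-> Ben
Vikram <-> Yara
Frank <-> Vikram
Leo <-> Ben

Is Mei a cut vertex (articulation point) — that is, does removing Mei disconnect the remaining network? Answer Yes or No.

No

Even without Mei, every remaining node can still reach every other (the residual graph is connected), so Mei is not a cut vertex.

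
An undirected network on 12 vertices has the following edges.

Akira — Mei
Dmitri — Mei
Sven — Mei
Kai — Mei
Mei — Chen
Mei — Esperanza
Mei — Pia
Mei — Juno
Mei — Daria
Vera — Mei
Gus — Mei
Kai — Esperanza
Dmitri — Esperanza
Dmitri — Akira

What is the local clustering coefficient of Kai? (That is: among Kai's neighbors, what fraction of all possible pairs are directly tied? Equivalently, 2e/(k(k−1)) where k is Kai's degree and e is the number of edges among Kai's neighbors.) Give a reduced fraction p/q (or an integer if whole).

1

Kai's neighbors: Esperanza and Mei (k = 2).
Possible neighbor pairs: C(2,2) = 1. Edges among them: Esperanza–Mei → e = 1.
Clustering(Kai) = 1/1.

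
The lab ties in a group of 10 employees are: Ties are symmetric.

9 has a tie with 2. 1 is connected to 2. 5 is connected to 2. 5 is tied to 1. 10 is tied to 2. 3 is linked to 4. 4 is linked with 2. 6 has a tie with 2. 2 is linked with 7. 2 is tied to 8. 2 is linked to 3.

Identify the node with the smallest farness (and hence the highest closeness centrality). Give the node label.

Farness (sum of distances to all others) for each node — 1:16, 2:9, 3:16, 4:16, 5:16, 6:17, 7:17, 8:17, 9:17, 10:17.
The smallest farness is 9, for 2, so 2 has the highest closeness.

2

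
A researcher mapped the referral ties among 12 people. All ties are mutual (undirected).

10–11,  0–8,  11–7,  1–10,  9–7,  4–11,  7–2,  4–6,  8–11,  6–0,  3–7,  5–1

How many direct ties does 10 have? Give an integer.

10 is directly tied to 1 and 11. That is 2 neighbors, so the degree of 10 is 2.

2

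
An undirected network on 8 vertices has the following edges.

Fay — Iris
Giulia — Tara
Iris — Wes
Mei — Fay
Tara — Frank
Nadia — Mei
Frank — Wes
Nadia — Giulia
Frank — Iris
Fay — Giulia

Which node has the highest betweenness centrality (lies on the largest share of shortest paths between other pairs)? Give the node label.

Fay

Unnormalized betweenness of each node: Fay:43/6, Frank:17/6, Giulia:17/3, Iris:31/6, Mei:4/3, Nadia:1, Tara:17/6, Wes:0.
Fay has the largest value, 43/6, making it the main broker — the node through which the most shortest paths run.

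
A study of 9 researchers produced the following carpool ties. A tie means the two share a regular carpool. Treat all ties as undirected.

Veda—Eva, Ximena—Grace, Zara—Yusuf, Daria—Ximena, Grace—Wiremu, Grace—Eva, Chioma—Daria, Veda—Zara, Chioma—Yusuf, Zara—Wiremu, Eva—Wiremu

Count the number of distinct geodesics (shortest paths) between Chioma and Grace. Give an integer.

The shortest distance is 3, and the only length-3 path is Chioma–Daria–Ximena–Grace. So there is exactly 1 shortest path.

1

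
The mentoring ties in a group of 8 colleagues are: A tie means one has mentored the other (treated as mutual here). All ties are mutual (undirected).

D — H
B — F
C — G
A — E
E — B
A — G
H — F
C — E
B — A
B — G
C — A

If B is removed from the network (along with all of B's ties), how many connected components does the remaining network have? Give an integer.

2

Without B, the remaining ties split the others into: {A, C, E, G}; {D, F, H}.
That's 2 separate components.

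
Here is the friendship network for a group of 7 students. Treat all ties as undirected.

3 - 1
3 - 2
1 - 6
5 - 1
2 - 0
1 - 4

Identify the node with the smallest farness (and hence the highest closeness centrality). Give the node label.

1

Farness (sum of distances to all others) for each node — 0:18, 1:9, 2:13, 3:10, 4:14, 5:14, 6:14.
The smallest farness is 9, for 1, so 1 has the highest closeness.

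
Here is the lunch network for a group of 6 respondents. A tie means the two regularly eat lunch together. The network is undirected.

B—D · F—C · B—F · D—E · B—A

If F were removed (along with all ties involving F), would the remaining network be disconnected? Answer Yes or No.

Yes

Removing F leaves {C} with no path to {A, B, D, and E}, so the network splits into 2 components. F is a cut vertex.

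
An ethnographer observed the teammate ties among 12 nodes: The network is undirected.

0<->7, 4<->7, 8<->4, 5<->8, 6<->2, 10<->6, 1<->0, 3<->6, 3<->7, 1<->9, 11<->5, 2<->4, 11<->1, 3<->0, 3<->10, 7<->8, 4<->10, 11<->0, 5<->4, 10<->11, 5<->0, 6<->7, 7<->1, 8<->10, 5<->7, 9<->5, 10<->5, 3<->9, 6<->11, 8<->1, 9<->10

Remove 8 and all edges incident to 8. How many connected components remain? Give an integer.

8's neighbors (1, 4, 5, 7, and 10) remain reachable from one another through other ties, so the rest of the network stays in one piece.

1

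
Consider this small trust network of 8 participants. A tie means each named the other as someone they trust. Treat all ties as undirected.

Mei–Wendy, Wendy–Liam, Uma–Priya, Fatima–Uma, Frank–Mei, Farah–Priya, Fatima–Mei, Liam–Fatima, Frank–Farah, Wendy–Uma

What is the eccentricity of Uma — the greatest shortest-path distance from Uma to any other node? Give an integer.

3

Distances from Uma: Farah:2, Fatima:1, Frank:3, Liam:2, Mei:2, Priya:1, Wendy:1.
The largest is 3 (to Frank), so the eccentricity of Uma is 3.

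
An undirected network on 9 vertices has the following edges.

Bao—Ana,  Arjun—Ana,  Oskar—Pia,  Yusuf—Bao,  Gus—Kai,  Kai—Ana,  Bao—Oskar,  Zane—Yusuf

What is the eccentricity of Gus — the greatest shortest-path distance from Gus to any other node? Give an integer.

Distances from Gus: Ana:2, Arjun:3, Bao:3, Kai:1, Oskar:4, Pia:5, Yusuf:4, Zane:5.
The largest is 5 (to Zane and Pia), so the eccentricity of Gus is 5.

5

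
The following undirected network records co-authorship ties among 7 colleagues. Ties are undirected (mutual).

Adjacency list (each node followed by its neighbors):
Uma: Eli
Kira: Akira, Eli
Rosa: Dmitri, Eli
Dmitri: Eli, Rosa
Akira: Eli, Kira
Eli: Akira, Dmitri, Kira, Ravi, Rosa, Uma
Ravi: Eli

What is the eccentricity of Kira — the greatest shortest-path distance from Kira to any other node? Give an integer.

Distances from Kira: Akira:1, Dmitri:2, Eli:1, Ravi:2, Rosa:2, Uma:2.
The largest is 2 (to Dmitri, Uma, Rosa, and Ravi), so the eccentricity of Kira is 2.

2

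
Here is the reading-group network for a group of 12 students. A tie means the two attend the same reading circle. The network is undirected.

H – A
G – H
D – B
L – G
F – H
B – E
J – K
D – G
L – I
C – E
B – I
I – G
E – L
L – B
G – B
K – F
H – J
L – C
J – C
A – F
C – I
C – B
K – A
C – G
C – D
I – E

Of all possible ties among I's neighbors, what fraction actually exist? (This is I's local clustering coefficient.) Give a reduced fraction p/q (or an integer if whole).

I's neighbors: B, C, E, G, and L (k = 5).
Possible neighbor pairs: C(5,2) = 10. Edges among them: B–C, B–E, B–G, B–L, C–E, C–G, C–L, E–L, G–L → e = 9.
Clustering(I) = 9/10.

9/10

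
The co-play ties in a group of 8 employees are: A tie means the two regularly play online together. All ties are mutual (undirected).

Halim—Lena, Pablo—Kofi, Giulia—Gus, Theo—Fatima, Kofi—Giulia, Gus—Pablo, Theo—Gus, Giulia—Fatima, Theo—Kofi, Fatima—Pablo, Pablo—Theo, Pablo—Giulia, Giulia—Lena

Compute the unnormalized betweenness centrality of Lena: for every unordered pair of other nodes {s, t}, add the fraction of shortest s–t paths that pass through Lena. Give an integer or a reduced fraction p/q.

Pairs whose geodesics pass through Lena — Halim–Kofi: 1; Halim–Giulia: 1; Halim–Gus: 1; Halim–Fatima: 1; Halim–Pablo: 1; Halim–Theo: 4/4.
All other pairs contribute 0.
Summing the contributions gives betweenness(Lena) = 6.

6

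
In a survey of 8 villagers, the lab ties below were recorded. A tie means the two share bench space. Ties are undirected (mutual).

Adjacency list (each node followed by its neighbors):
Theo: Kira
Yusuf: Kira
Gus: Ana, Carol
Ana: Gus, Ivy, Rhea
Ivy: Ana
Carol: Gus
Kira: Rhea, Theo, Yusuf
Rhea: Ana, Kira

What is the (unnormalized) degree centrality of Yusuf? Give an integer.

Yusuf is directly tied to Kira. That is 1 neighbor, so the degree of Yusuf is 1.

1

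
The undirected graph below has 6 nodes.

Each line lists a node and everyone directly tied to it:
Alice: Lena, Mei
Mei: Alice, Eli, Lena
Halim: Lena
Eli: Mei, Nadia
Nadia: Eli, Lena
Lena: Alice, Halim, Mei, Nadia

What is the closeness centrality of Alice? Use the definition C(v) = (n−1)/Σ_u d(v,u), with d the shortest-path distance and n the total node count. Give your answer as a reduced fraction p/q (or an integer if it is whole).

Distances from Alice: Eli:2, Halim:2, Lena:1, Mei:1, Nadia:2. Sum = 8.
n = 6, so closeness = 5/8.

5/8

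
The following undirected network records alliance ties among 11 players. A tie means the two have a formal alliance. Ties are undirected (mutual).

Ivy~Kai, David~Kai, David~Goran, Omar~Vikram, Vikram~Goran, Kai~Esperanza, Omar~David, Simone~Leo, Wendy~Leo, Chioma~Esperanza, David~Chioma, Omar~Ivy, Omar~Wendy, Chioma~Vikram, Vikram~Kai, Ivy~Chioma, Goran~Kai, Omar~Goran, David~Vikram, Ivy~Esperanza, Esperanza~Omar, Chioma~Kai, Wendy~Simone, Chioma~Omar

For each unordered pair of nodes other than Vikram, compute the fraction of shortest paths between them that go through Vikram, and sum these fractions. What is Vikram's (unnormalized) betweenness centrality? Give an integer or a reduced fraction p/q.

Pairs whose geodesics pass through Vikram — Wendy–Kai: 1/6; Leo–Kai: 1/6; Simone–Kai: 1/6; Chioma–Goran: 1/4; Omar–Kai: 1/6.
All other pairs contribute 0.
Summing the contributions gives betweenness(Vikram) = 11/12.

11/12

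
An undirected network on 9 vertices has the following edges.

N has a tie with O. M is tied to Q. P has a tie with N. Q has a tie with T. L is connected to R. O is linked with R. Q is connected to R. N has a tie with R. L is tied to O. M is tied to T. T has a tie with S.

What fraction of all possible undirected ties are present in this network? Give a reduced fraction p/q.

11/36

There are 11 edges and 9 nodes, so the maximum possible is C(9,2) = 36.
Density = 11/36.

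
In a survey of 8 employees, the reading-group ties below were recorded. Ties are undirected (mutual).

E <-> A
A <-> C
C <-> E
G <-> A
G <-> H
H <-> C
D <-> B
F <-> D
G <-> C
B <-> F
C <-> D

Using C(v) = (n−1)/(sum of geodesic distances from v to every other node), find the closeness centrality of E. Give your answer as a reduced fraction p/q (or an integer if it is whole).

Distances from E: A:1, B:3, C:1, D:2, F:3, G:2, H:2. Sum = 14.
n = 8, so closeness = 7/14 = 1/2.

1/2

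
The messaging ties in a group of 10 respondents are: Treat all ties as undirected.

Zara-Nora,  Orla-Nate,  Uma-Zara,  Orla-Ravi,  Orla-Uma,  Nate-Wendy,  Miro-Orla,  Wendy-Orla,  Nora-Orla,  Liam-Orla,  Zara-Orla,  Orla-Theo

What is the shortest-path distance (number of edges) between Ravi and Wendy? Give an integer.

One shortest route is Ravi – Orla – Wendy, which uses 2 edges, and Ravi and Wendy are not directly tied, so nothing shorter exists. So d(Ravi,Wendy) = 2.

2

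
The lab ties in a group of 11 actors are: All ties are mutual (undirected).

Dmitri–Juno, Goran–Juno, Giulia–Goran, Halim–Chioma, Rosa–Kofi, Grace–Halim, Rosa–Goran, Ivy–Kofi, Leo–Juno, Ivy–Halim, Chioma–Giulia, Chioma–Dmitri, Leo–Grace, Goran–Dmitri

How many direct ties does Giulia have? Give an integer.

2

Giulia is directly tied to Chioma and Goran. That is 2 neighbors, so the degree of Giulia is 2.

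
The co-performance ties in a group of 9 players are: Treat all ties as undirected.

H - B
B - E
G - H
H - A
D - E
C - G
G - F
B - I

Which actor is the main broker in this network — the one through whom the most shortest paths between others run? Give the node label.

Unnormalized betweenness of each node: A:0, B:17, C:0, D:0, E:7, F:0, G:13, H:19, I:0.
H has the largest value, 19, making it the main broker — the node through which the most shortest paths run.

H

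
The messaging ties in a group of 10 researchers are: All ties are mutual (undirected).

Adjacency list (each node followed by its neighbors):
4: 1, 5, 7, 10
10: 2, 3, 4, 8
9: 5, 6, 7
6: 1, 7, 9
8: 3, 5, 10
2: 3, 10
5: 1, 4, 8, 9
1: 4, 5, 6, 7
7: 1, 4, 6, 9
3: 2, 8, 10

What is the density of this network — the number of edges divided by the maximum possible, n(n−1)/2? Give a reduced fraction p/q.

There are 17 edges and 10 nodes, so the maximum possible is C(10,2) = 45.
Density = 17/45.

17/45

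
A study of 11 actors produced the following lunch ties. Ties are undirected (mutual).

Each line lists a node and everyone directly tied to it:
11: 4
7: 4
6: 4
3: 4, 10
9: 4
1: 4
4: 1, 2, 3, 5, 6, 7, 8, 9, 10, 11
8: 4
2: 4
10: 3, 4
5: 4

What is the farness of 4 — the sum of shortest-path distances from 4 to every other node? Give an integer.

10

Distances from 4: 1:1, 2:1, 3:1, 5:1, 6:1, 7:1, 8:1, 9:1, 10:1, 11:1.
Sum = 1 + 1 + 1 + 1 + 1 + 1 + 1 + 1 + 1 + 1 = 10.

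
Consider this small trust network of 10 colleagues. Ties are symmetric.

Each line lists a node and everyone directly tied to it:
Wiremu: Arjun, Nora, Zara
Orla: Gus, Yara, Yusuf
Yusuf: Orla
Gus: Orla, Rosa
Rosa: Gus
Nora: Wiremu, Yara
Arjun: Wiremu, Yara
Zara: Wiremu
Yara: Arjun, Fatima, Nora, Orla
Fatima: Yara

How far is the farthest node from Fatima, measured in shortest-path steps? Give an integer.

Distances from Fatima: Arjun:2, Gus:3, Nora:2, Orla:2, Rosa:4, Wiremu:3, Yara:1, Yusuf:3, Zara:4.
The largest is 4 (to Zara and Rosa), so the eccentricity of Fatima is 4.

4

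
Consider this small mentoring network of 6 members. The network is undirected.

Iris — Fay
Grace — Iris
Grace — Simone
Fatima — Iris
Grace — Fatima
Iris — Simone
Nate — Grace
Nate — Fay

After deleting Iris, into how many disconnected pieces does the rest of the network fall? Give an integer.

1

Iris's neighbors (Fatima, Fay, Grace, and Simone) remain reachable from one another through other ties, so the rest of the network stays in one piece.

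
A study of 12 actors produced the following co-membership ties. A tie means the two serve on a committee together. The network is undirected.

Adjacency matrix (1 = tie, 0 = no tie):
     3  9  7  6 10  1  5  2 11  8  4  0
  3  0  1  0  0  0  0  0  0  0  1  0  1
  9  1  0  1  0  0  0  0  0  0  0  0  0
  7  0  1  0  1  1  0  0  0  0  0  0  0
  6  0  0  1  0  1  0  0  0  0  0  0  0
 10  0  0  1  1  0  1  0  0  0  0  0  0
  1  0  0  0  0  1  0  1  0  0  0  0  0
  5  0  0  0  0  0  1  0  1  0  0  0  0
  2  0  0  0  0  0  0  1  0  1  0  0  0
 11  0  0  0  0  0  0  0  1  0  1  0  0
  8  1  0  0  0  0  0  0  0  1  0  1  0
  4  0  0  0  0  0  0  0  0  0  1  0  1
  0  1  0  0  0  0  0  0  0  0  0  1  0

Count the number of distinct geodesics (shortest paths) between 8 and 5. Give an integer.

1

The shortest distance is 3, and the only length-3 path is 8–11–2–5. So there is exactly 1 shortest path.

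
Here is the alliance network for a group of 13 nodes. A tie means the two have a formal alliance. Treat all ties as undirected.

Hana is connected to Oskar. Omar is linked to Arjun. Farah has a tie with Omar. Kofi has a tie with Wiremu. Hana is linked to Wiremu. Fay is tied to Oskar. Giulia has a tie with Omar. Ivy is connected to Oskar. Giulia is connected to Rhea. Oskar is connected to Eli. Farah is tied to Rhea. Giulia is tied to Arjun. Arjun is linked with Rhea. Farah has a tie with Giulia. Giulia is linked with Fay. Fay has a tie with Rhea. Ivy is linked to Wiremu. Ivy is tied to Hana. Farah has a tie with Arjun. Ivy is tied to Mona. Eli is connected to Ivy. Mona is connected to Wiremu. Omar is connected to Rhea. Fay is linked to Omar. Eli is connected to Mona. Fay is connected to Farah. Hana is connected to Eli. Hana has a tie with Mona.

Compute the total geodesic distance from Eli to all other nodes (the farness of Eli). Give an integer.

Distances from Eli: Arjun:4, Farah:3, Fay:2, Giulia:3, Hana:1, Ivy:1, Kofi:3, Mona:1, Omar:3, Oskar:1, Rhea:3, Wiremu:2.
Sum = 4 + 3 + 2 + 3 + 1 + 1 + 3 + 1 + 3 + 1 + 3 + 2 = 27.

27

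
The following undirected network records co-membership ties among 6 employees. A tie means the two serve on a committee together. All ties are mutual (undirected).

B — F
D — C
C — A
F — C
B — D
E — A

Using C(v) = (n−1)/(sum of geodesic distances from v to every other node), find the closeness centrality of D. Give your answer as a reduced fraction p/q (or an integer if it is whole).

Distances from D: A:2, B:1, C:1, E:3, F:2. Sum = 9.
n = 6, so closeness = 5/9.

5/9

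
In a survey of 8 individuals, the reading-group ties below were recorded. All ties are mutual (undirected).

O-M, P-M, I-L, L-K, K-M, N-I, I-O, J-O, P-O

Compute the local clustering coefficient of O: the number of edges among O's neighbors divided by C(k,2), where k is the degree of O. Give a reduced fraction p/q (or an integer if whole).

1/6

O's neighbors: I, J, M, and P (k = 4).
Possible neighbor pairs: C(4,2) = 6. Edges among them: M–P → e = 1.
Clustering(O) = 1/6.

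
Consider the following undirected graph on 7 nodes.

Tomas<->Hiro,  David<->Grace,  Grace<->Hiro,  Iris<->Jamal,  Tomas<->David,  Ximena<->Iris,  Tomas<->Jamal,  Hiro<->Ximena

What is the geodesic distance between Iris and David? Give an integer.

3

One shortest route is Iris – Jamal – Tomas – David, which uses 3 edges, and at distance 2 from Iris we only reach {Hiro, Tomas}, which does not include David. So d(Iris,David) = 3.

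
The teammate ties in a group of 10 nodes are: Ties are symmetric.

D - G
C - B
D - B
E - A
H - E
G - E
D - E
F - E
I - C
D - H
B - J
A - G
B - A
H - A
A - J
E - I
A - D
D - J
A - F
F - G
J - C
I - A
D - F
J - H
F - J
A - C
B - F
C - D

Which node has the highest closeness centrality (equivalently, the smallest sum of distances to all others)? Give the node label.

A

Farness (sum of distances to all others) for each node — A:9, B:13, C:13, D:10, E:12, F:12, G:14, H:14, I:15, J:12.
The smallest farness is 9, for A, so A has the highest closeness.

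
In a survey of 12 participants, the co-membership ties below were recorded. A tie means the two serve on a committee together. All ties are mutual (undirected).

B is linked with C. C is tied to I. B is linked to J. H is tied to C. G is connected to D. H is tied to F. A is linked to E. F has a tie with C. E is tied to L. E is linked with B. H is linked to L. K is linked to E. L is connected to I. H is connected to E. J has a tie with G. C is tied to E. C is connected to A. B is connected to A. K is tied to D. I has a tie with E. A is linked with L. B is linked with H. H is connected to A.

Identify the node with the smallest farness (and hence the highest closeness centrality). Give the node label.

E

Farness (sum of distances to all others) for each node — A:19, B:18, C:18, D:28, E:16, F:26, G:30, H:18, I:23, J:24, K:22, L:22.
The smallest farness is 16, for E, so E has the highest closeness.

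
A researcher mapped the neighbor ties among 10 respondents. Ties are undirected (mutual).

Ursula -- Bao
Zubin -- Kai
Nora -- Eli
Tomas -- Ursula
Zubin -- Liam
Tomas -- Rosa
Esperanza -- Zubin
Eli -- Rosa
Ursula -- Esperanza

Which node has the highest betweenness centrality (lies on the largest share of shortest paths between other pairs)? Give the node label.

Unnormalized betweenness of each node: Bao:0, Eli:8, Esperanza:18, Kai:0, Liam:0, Nora:0, Rosa:14, Tomas:18, Ursula:24, Zubin:15.
Ursula has the largest value, 24, making it the main broker — the node through which the most shortest paths run.

Ursula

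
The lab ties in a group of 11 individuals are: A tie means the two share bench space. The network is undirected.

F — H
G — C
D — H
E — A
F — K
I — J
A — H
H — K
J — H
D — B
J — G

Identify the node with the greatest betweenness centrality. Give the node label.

Unnormalized betweenness of each node: A:9, B:0, C:0, D:9, E:0, F:0, G:9, H:36, I:0, J:23, K:0.
H has the largest value, 36, making it the main broker — the node through which the most shortest paths run.

H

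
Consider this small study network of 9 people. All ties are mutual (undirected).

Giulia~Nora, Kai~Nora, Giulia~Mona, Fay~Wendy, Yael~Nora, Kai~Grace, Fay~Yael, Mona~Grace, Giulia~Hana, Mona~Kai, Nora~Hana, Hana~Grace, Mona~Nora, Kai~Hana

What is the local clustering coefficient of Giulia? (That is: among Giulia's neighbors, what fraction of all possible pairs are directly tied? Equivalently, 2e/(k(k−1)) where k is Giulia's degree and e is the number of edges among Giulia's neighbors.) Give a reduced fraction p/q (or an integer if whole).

2/3

Giulia's neighbors: Hana, Mona, and Nora (k = 3).
Possible neighbor pairs: C(3,2) = 3. Edges among them: Hana–Nora, Mona–Nora → e = 2.
Clustering(Giulia) = 2/3.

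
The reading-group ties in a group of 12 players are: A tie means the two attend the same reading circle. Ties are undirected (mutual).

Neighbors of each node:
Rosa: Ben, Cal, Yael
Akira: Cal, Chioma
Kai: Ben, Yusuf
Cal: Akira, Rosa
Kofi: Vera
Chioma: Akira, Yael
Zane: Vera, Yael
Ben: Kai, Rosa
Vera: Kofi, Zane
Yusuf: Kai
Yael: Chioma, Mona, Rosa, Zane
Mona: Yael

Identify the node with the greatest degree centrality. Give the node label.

Yael

Degrees — Akira:2, Ben:2, Cal:2, Chioma:2, Kai:2, Kofi:1, Mona:1, Rosa:3, Vera:2, Yael:4, Yusuf:1, Zane:2.
The maximum is 4, attained only by Yael.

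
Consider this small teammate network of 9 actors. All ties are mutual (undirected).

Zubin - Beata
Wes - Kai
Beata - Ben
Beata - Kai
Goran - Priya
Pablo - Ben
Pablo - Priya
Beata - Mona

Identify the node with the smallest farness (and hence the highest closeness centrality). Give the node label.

Beata

Farness (sum of distances to all others) for each node — Beata:15, Ben:16, Goran:31, Kai:20, Mona:22, Pablo:19, Priya:24, Wes:27, Zubin:22.
The smallest farness is 15, for Beata, so Beata has the highest closeness.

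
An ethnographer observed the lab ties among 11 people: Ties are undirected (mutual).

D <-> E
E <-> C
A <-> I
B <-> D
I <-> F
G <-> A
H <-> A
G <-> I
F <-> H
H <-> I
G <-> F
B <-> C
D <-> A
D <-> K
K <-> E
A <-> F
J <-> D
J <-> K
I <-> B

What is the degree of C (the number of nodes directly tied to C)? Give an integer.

C is directly tied to B and E. That is 2 neighbors, so the degree of C is 2.

2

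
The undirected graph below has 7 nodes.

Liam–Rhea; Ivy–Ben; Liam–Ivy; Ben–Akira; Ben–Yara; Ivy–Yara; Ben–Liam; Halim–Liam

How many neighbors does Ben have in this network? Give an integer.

4

Ben is directly tied to Akira, Ivy, Liam, and Yara. That is 4 neighbors, so the degree of Ben is 4.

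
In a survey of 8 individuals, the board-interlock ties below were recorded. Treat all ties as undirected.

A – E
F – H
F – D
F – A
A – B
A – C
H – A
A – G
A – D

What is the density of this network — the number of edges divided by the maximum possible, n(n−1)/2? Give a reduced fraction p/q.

There are 9 edges and 8 nodes, so the maximum possible is C(8,2) = 28.
Density = 9/28.

9/28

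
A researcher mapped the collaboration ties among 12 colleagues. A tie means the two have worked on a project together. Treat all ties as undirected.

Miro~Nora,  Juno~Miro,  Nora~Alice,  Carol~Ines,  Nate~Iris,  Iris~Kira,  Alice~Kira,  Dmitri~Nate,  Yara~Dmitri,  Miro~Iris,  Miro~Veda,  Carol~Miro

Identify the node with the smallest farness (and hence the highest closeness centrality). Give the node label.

Farness (sum of distances to all others) for each node — Alice:31, Carol:28, Dmitri:35, Ines:38, Iris:21, Juno:30, Kira:28, Miro:20, Nate:27, Nora:27, Veda:30, Yara:45.
The smallest farness is 20, for Miro, so Miro has the highest closeness.

Miro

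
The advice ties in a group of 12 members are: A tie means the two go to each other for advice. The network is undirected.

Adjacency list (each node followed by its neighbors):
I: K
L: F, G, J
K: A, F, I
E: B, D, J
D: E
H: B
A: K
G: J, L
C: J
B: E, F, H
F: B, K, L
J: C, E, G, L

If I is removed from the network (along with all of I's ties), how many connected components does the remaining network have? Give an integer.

1

I's neighbors (K) remain reachable from one another through other ties, so the rest of the network stays in one piece.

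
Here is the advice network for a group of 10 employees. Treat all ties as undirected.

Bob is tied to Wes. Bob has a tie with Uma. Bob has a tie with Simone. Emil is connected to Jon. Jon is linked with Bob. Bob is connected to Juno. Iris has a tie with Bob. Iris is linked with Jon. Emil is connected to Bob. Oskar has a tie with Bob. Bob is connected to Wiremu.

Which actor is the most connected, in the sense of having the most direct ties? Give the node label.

Degrees — Bob:9, Emil:2, Iris:2, Jon:3, Juno:1, Oskar:1, Simone:1, Uma:1, Wes:1, Wiremu:1.
The maximum is 9, attained only by Bob.

Bob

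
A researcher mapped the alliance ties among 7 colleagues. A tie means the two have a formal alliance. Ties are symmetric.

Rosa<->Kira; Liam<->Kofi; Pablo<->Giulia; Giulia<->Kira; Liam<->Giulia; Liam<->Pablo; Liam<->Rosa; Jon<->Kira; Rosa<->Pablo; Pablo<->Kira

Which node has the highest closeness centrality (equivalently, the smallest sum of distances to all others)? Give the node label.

Pablo

Farness (sum of distances to all others) for each node — Giulia:9, Jon:14, Kira:9, Kofi:14, Liam:9, Pablo:8, Rosa:9.
The smallest farness is 8, for Pablo, so Pablo has the highest closeness.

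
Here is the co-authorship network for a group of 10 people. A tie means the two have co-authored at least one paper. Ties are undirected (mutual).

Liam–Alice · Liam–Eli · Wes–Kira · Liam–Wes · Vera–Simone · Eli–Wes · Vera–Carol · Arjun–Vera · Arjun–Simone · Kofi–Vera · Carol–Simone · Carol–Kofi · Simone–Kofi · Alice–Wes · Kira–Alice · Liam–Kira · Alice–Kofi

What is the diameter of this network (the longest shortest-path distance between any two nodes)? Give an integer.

Eccentricity of each node (its greatest distance to any other): Alice:3, Arjun:5, Carol:4, Eli:5, Kira:4, Kofi:3, Liam:4, Simone:4, Vera:4, Wes:4.
The maximum eccentricity is 5, realized for instance by the pair Eli–Arjun via Eli – Liam – Alice – Kofi – Vera – Arjun. So the diameter is 5.

5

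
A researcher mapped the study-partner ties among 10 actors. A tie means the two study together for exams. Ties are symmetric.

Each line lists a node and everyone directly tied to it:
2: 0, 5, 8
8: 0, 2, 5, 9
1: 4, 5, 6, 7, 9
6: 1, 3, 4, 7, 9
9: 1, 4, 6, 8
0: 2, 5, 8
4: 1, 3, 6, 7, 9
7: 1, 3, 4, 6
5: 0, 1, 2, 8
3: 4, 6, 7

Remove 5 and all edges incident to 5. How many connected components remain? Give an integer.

5's neighbors (0, 1, 2, and 8) remain reachable from one another through other ties, so the rest of the network stays in one piece.

1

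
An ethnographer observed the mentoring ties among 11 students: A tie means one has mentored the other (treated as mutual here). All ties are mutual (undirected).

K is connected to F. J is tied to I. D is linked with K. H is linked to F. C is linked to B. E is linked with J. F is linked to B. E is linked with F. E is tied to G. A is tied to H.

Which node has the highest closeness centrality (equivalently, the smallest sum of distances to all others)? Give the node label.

Farness (sum of distances to all others) for each node — A:33, B:24, C:33, D:33, E:20, F:17, G:29, H:24, I:36, J:27, K:24.
The smallest farness is 17, for F, so F has the highest closeness.

F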